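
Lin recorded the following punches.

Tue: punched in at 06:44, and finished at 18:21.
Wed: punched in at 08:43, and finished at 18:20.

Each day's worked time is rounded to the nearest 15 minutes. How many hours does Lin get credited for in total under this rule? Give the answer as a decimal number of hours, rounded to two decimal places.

21.00 hours

Tue: 06:44–18:21 = 11 h 37 min → rounds to 11 h 30 min
Wed: 08:43–18:20 = 9 h 37 min → rounds to 9 h 30 min
Total credited: 21 h 0 min.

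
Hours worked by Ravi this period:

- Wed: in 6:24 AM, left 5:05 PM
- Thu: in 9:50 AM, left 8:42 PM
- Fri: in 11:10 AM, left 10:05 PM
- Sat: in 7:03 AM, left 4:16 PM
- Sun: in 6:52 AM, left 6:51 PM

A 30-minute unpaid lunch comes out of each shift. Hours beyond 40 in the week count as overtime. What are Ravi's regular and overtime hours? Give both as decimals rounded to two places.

Wed: 6:24 AM–5:05 PM = 10 h 41 min; less 30 min break → 10 h 11 min
Thu: 9:50 AM–8:42 PM = 10 h 52 min; less 30 min break → 10 h 22 min
Fri: 11:10 AM–10:05 PM = 10 h 55 min; less 30 min break → 10 h 25 min
Sat: 7:03 AM–4:16 PM = 9 h 13 min; less 30 min break → 8 h 43 min
Sun: 6:52 AM–6:51 PM = 11 h 59 min; less 30 min break → 11 h 29 min
Total worked: 51 h 10 min = 51.17 h.
Threshold 40 h → overtime 11 h 10 min, regular 40 h 0 min.

Regular 40.00 hours, overtime 11.17 hours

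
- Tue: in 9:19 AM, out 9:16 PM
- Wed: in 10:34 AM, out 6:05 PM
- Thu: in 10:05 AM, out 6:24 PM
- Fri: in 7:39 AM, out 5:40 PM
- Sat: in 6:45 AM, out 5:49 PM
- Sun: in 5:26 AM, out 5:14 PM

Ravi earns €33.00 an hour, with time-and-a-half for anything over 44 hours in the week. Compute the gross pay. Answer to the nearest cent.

€2277.00

Tue: 9:19 AM–9:16 PM = 11 h 57 min
Wed: 10:34 AM–6:05 PM = 7 h 31 min
Thu: 10:05 AM–6:24 PM = 8 h 19 min
Fri: 7:39 AM–5:40 PM = 10 h 1 min
Sat: 6:45 AM–5:49 PM = 11 h 4 min
Sun: 5:26 AM–5:14 PM = 11 h 48 min
Total worked: 60 h 40 min = 3640 min.
Regular 44 h 0 min = 2640 min at €33.00/h; overtime 16 h 40 min = 1000 min at €49.50/h.
Pay = (2640 × €33.00 + 1000 × €49.50) ÷ 60 = €2277.00.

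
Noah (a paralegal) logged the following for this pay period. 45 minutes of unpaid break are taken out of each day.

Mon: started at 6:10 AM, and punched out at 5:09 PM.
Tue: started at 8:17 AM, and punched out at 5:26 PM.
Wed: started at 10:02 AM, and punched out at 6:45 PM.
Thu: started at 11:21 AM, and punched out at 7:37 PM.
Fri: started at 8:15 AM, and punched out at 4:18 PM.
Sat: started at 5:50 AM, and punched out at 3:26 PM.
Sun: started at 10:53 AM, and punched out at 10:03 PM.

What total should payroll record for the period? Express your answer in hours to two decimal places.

60.68 hours

Mon: 6:10 AM–5:09 PM = 10 h 59 min; less 45 min break → 10 h 14 min
Tue: 8:17 AM–5:26 PM = 9 h 9 min; less 45 min break → 8 h 24 min
Wed: 10:02 AM–6:45 PM = 8 h 43 min; less 45 min break → 7 h 58 min
Thu: 11:21 AM–7:37 PM = 8 h 16 min; less 45 min break → 7 h 31 min
Fri: 8:15 AM–4:18 PM = 8 h 3 min; less 45 min break → 7 h 18 min
Sat: 5:50 AM–3:26 PM = 9 h 36 min; less 45 min break → 8 h 51 min
Sun: 10:53 AM–10:03 PM = 11 h 10 min; less 45 min break → 10 h 25 min
Total: 10 h 14 min + 8 h 24 min + 7 h 58 min + 7 h 31 min + 7 h 18 min + 8 h 51 min + 10 h 25 min = 60 h 41 min.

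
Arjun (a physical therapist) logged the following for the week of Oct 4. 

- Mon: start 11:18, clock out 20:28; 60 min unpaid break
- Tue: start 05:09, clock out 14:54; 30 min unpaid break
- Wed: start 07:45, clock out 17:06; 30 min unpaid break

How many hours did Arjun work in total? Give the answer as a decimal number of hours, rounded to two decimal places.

26.27 hours

Mon: 11:18–20:28 = 9 h 10 min; less 60 min break → 8 h 10 min
Tue: 05:09–14:54 = 9 h 45 min; less 30 min break → 9 h 15 min
Wed: 07:45–17:06 = 9 h 21 min; less 30 min break → 8 h 51 min
Total: 8 h 10 min + 9 h 15 min + 8 h 51 min = 26 h 16 min.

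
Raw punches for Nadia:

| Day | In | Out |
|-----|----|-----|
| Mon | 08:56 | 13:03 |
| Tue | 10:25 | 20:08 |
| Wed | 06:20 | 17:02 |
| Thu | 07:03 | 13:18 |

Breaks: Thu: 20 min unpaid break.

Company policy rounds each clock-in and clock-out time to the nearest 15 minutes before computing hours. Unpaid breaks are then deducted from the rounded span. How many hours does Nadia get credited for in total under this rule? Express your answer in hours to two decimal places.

30.42 hours

Mon: in 08:56→09:00, out 13:03→13:00; 4 h 0 min
Tue: in 10:25→10:30, out 20:08→20:15; 9 h 45 min
Wed: in 06:20→06:15, out 17:02→17:00; 10 h 45 min
Thu: in 07:03→07:00, out 13:18→13:15; 6 h 15 min − 20 min = 5 h 55 min
Total credited: 30 h 25 min.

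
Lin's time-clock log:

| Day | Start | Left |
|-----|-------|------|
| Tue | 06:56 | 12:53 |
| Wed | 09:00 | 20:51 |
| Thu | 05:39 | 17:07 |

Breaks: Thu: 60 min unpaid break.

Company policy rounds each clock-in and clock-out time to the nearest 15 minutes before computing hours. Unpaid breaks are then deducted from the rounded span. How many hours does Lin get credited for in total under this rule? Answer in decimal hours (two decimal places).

Tue: in 06:56→07:00, out 12:53→13:00; 6 h 0 min
Wed: in 09:00→09:00, out 20:51→20:45; 11 h 45 min
Thu: in 05:39→05:45, out 17:07→17:00; 11 h 15 min − 60 min = 10 h 15 min
Total credited: 28 h 0 min.

28.00 hours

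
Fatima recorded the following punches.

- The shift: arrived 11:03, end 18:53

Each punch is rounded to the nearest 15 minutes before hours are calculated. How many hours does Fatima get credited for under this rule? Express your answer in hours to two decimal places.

The shift: in 11:03→11:00, out 18:53→19:00; 8 h 0 min

8.00 hours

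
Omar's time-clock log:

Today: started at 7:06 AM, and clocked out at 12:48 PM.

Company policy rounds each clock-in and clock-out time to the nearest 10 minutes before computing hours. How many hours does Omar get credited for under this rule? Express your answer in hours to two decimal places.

5.67 hours

Today: in 7:06 AM→7:10 AM, out 12:48 PM→12:50 PM; 5 h 40 min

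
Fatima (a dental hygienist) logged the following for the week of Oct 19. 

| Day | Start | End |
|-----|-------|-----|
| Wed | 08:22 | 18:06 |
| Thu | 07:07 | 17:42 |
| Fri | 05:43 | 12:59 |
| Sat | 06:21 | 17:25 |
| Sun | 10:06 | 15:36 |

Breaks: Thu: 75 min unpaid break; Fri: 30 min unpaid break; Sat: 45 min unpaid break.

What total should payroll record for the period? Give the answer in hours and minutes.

41 h 39 min

Wed: 08:22–18:06 = 9 h 44 min
Thu: 07:07–17:42 = 10 h 35 min; less 75 min break → 9 h 20 min
Fri: 05:43–12:59 = 7 h 16 min; less 30 min break → 6 h 46 min
Sat: 06:21–17:25 = 11 h 4 min; less 45 min break → 10 h 19 min
Sun: 10:06–15:36 = 5 h 30 min
Total: 9 h 44 min + 9 h 20 min + 6 h 46 min + 10 h 19 min + 5 h 30 min = 41 h 39 min.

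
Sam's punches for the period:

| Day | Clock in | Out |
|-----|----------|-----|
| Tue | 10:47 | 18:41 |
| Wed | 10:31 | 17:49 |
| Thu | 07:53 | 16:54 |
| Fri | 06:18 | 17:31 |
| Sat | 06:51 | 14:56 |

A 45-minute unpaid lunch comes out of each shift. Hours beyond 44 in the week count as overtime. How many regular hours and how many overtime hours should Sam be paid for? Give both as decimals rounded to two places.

Regular 39.77 hours, overtime 0.00 hours

Tue: 10:47–18:41 = 7 h 54 min; less 45 min break → 7 h 9 min
Wed: 10:31–17:49 = 7 h 18 min; less 45 min break → 6 h 33 min
Thu: 07:53–16:54 = 9 h 1 min; less 45 min break → 8 h 16 min
Fri: 06:18–17:31 = 11 h 13 min; less 45 min break → 10 h 28 min
Sat: 06:51–14:56 = 8 h 5 min; less 45 min break → 7 h 20 min
Total worked: 39 h 46 min = 39.77 h.
Threshold 44 h → overtime 0 h 0 min, regular 39 h 46 min.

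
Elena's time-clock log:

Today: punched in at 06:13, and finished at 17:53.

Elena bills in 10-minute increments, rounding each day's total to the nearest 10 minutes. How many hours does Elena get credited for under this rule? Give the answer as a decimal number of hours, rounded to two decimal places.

11.67 hours

Today: 06:13–17:53 = 11 h 40 min → rounds to 11 h 40 min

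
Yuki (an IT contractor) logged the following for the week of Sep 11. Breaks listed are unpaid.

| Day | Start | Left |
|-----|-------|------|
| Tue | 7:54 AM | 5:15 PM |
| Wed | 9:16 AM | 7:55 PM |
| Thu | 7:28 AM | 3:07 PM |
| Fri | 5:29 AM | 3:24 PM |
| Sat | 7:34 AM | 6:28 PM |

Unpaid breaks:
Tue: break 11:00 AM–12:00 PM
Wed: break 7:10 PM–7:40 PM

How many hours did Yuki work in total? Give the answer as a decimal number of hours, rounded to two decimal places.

Tue: 7:54 AM–5:15 PM = 9 h 21 min; less 60 min break → 8 h 21 min
Wed: 9:16 AM–7:55 PM = 10 h 39 min; less 30 min break → 10 h 9 min
Thu: 7:28 AM–3:07 PM = 7 h 39 min
Fri: 5:29 AM–3:24 PM = 9 h 55 min
Sat: 7:34 AM–6:28 PM = 10 h 54 min
Total: 8 h 21 min + 10 h 9 min + 7 h 39 min + 9 h 55 min + 10 h 54 min = 46 h 58 min.

46.97 hours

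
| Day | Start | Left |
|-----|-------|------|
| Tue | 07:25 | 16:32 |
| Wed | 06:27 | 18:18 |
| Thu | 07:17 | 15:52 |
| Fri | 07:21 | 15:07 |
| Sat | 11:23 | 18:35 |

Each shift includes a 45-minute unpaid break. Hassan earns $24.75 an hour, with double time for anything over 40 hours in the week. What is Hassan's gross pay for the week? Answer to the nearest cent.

Tue: 07:25–16:32 = 9 h 7 min; less 45 min break → 8 h 22 min
Wed: 06:27–18:18 = 11 h 51 min; less 45 min break → 11 h 6 min
Thu: 07:17–15:52 = 8 h 35 min; less 45 min break → 7 h 50 min
Fri: 07:21–15:07 = 7 h 46 min; less 45 min break → 7 h 1 min
Sat: 11:23–18:35 = 7 h 12 min; less 45 min break → 6 h 27 min
Total worked: 40 h 46 min = 2446 min.
Regular 40 h 0 min = 2400 min at $24.75/h; overtime 0 h 46 min = 46 min at $49.50/h.
Pay = (2400 × $24.75 + 46 × $49.50) ÷ 60 = $1027.95.

$1027.95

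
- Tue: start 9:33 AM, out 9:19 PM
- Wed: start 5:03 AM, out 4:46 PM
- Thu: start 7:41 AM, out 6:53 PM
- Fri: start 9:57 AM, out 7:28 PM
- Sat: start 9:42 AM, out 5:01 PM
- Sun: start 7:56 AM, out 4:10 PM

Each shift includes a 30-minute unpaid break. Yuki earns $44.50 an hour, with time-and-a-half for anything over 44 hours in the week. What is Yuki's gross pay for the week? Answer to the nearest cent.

$2809.06

Tue: 9:33 AM–9:19 PM = 11 h 46 min; less 30 min break → 11 h 16 min
Wed: 5:03 AM–4:46 PM = 11 h 43 min; less 30 min break → 11 h 13 min
Thu: 7:41 AM–6:53 PM = 11 h 12 min; less 30 min break → 10 h 42 min
Fri: 9:57 AM–7:28 PM = 9 h 31 min; less 30 min break → 9 h 1 min
Sat: 9:42 AM–5:01 PM = 7 h 19 min; less 30 min break → 6 h 49 min
Sun: 7:56 AM–4:10 PM = 8 h 14 min; less 30 min break → 7 h 44 min
Total worked: 56 h 45 min = 3405 min.
Regular 44 h 0 min = 2640 min at $44.50/h; overtime 12 h 45 min = 765 min at $66.75/h.
Pay = (2640 × $44.50 + 765 × $66.75) ÷ 60 = $2809.06.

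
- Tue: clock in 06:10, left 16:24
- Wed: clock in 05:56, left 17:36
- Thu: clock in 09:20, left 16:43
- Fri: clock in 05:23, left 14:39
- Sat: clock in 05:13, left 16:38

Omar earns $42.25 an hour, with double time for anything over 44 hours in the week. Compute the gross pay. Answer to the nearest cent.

Tue: 06:10–16:24 = 10 h 14 min
Wed: 05:56–17:36 = 11 h 40 min
Thu: 09:20–16:43 = 7 h 23 min
Fri: 05:23–14:39 = 9 h 16 min
Sat: 05:13–16:38 = 11 h 25 min
Total worked: 49 h 58 min = 2998 min.
Regular 44 h 0 min = 2640 min at $42.25/h; overtime 5 h 58 min = 358 min at $84.50/h.
Pay = (2640 × $42.25 + 358 × $84.50) ÷ 60 = $2363.18.

$2363.18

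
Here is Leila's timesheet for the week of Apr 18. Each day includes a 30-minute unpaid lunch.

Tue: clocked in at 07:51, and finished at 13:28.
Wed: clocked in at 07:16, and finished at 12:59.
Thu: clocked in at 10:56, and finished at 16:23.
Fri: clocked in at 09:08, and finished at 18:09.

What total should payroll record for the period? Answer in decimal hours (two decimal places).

Tue: 07:51–13:28 = 5 h 37 min; less 30 min break → 5 h 7 min
Wed: 07:16–12:59 = 5 h 43 min; less 30 min break → 5 h 13 min
Thu: 10:56–16:23 = 5 h 27 min; less 30 min break → 4 h 57 min
Fri: 09:08–18:09 = 9 h 1 min; less 30 min break → 8 h 31 min
Total: 5 h 7 min + 5 h 13 min + 4 h 57 min + 8 h 31 min = 23 h 48 min.

23.80 hours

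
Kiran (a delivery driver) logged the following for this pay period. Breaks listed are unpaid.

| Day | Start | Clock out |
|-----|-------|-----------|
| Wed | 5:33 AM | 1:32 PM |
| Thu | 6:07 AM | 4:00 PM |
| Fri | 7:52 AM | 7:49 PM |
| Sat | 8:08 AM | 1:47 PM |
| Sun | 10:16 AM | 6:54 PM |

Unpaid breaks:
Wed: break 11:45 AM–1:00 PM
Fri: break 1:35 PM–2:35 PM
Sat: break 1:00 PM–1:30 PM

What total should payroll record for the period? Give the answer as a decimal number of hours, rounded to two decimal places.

Wed: 5:33 AM–1:32 PM = 7 h 59 min; less 75 min break → 6 h 44 min
Thu: 6:07 AM–4:00 PM = 9 h 53 min
Fri: 7:52 AM–7:49 PM = 11 h 57 min; less 60 min break → 10 h 57 min
Sat: 8:08 AM–1:47 PM = 5 h 39 min; less 30 min break → 5 h 9 min
Sun: 10:16 AM–6:54 PM = 8 h 38 min
Total: 6 h 44 min + 9 h 53 min + 10 h 57 min + 5 h 9 min + 8 h 38 min = 41 h 21 min.

41.35 hours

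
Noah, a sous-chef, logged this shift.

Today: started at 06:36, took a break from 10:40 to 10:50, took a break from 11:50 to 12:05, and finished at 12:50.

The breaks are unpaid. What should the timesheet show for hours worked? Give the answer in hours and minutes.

Today: 06:36–12:50 = 6 h 14 min; less 25 min break → 5 h 49 min

5 h 49 min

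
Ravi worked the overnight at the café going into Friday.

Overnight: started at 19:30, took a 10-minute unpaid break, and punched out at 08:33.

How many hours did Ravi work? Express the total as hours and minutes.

Overnight: 19:30 → midnight = 4 h 30 min; midnight → 08:33 = 8 h 33 min; span 13 h 3 min; less 10 min break → 12 h 53 min

12 h 53 min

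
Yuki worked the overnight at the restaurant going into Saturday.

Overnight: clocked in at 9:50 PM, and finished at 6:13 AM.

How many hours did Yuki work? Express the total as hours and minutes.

8 h 23 min

Overnight: 9:50 PM → midnight = 2 h 10 min; midnight → 6:13 AM = 6 h 13 min; span 8 h 23 min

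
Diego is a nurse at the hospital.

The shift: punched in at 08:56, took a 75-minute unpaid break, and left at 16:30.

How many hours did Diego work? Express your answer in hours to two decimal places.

The shift: 08:56–16:30 = 7 h 34 min; less 75 min break → 6 h 19 min

6.32 hours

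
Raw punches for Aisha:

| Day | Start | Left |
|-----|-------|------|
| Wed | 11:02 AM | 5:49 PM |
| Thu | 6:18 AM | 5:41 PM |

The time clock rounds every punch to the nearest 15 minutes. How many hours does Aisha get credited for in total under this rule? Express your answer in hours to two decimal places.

Wed: in 11:02 AM→11:00 AM, out 5:49 PM→5:45 PM; 6 h 45 min
Thu: in 6:18 AM→6:15 AM, out 5:41 PM→5:45 PM; 11 h 30 min
Total credited: 18 h 15 min.

18.25 hours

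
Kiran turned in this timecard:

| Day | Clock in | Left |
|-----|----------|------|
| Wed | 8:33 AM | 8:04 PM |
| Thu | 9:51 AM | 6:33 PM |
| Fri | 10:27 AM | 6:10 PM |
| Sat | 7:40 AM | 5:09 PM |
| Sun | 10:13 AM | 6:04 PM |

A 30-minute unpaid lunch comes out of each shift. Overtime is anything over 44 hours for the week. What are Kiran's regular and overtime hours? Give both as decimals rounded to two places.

Regular 42.77 hours, overtime 0.00 hours

Wed: 8:33 AM–8:04 PM = 11 h 31 min; less 30 min break → 11 h 1 min
Thu: 9:51 AM–6:33 PM = 8 h 42 min; less 30 min break → 8 h 12 min
Fri: 10:27 AM–6:10 PM = 7 h 43 min; less 30 min break → 7 h 13 min
Sat: 7:40 AM–5:09 PM = 9 h 29 min; less 30 min break → 8 h 59 min
Sun: 10:13 AM–6:04 PM = 7 h 51 min; less 30 min break → 7 h 21 min
Total worked: 42 h 46 min = 42.77 h.
Threshold 44 h → overtime 0 h 0 min, regular 42 h 46 min.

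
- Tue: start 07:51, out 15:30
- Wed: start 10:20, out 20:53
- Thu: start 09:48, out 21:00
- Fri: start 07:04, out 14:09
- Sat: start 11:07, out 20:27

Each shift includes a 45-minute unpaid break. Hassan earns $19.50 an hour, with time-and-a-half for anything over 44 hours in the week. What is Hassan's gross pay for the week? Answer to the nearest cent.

$820.30

Tue: 07:51–15:30 = 7 h 39 min; less 45 min break → 6 h 54 min
Wed: 10:20–20:53 = 10 h 33 min; less 45 min break → 9 h 48 min
Thu: 09:48–21:00 = 11 h 12 min; less 45 min break → 10 h 27 min
Fri: 07:04–14:09 = 7 h 5 min; less 45 min break → 6 h 20 min
Sat: 11:07–20:27 = 9 h 20 min; less 45 min break → 8 h 35 min
Total worked: 42 h 4 min = 2524 min.
Regular 42 h 4 min = 2524 min at $19.50/h; overtime 0 h 0 min = 0 min at $29.25/h.
Pay = (2524 × $19.50 + 0 × $29.25) ÷ 60 = $820.30.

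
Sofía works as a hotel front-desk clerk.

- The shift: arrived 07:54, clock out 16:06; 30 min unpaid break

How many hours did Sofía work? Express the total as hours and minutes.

7 h 42 min

The shift: 07:54–16:06 = 8 h 12 min; less 30 min break → 7 h 42 min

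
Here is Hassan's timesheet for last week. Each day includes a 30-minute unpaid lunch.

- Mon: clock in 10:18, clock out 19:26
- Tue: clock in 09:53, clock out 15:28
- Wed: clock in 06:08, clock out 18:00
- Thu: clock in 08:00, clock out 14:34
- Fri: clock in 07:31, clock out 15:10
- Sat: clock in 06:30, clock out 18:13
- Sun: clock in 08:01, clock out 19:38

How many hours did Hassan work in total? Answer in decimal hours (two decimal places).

60.63 hours

Mon: 10:18–19:26 = 9 h 8 min; less 30 min break → 8 h 38 min
Tue: 09:53–15:28 = 5 h 35 min; less 30 min break → 5 h 5 min
Wed: 06:08–18:00 = 11 h 52 min; less 30 min break → 11 h 22 min
Thu: 08:00–14:34 = 6 h 34 min; less 30 min break → 6 h 4 min
Fri: 07:31–15:10 = 7 h 39 min; less 30 min break → 7 h 9 min
Sat: 06:30–18:13 = 11 h 43 min; less 30 min break → 11 h 13 min
Sun: 08:01–19:38 = 11 h 37 min; less 30 min break → 11 h 7 min
Total: 8 h 38 min + 5 h 5 min + 11 h 22 min + 6 h 4 min + 7 h 9 min + 11 h 13 min + 11 h 7 min = 60 h 38 min.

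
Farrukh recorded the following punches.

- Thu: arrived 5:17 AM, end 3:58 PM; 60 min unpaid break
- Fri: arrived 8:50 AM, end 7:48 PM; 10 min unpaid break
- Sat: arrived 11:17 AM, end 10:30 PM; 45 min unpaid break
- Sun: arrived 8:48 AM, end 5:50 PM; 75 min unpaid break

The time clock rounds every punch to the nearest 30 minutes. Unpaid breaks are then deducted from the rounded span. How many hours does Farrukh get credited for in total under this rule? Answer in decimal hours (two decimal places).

38.33 hours

Thu: in 5:17 AM→5:30 AM, out 3:58 PM→4:00 PM; 10 h 30 min − 60 min = 9 h 30 min
Fri: in 8:50 AM→9:00 AM, out 7:48 PM→8:00 PM; 11 h 0 min − 10 min = 10 h 50 min
Sat: in 11:17 AM→11:30 AM, out 10:30 PM→10:30 PM; 11 h 0 min − 45 min = 10 h 15 min
Sun: in 8:48 AM→9:00 AM, out 5:50 PM→6:00 PM; 9 h 0 min − 75 min = 7 h 45 min
Total credited: 38 h 20 min.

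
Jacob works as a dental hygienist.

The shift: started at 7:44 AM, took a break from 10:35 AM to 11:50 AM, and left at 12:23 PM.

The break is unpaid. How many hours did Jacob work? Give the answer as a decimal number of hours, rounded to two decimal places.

3.40 hours

The shift: 7:44 AM–12:23 PM = 4 h 39 min; less 75 min break → 3 h 24 min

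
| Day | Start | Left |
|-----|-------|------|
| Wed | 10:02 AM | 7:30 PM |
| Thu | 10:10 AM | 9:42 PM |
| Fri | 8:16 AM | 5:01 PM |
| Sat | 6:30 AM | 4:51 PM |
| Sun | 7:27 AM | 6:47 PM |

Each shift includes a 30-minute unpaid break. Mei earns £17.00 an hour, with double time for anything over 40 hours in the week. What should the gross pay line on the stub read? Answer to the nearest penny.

Wed: 10:02 AM–7:30 PM = 9 h 28 min; less 30 min break → 8 h 58 min
Thu: 10:10 AM–9:42 PM = 11 h 32 min; less 30 min break → 11 h 2 min
Fri: 8:16 AM–5:01 PM = 8 h 45 min; less 30 min break → 8 h 15 min
Sat: 6:30 AM–4:51 PM = 10 h 21 min; less 30 min break → 9 h 51 min
Sun: 7:27 AM–6:47 PM = 11 h 20 min; less 30 min break → 10 h 50 min
Total worked: 48 h 56 min = 2936 min.
Regular 40 h 0 min = 2400 min at £17.00/h; overtime 8 h 56 min = 536 min at £34.00/h.
Pay = (2400 × £17.00 + 536 × £34.00) ÷ 60 = £983.73.

£983.73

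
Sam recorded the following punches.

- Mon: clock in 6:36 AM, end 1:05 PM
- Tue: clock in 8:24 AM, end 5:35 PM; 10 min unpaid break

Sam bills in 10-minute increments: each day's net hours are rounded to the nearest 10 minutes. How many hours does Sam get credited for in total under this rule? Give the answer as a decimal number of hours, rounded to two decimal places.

Mon: 6:36 AM–1:05 PM = 6 h 29 min → rounds to 6 h 30 min
Tue: 8:24 AM–5:35 PM = 9 h 11 min − 10 min = 9 h 1 min → rounds to 9 h 0 min
Total credited: 15 h 30 min.

15.50 hours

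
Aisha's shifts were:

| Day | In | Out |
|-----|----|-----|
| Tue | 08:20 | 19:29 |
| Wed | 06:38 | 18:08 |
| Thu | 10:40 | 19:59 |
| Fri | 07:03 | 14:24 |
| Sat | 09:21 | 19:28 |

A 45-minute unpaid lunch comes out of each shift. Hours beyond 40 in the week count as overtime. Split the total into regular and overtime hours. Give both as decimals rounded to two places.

Tue: 08:20–19:29 = 11 h 9 min; less 45 min break → 10 h 24 min
Wed: 06:38–18:08 = 11 h 30 min; less 45 min break → 10 h 45 min
Thu: 10:40–19:59 = 9 h 19 min; less 45 min break → 8 h 34 min
Fri: 07:03–14:24 = 7 h 21 min; less 45 min break → 6 h 36 min
Sat: 09:21–19:28 = 10 h 7 min; less 45 min break → 9 h 22 min
Total worked: 45 h 41 min = 45.68 h.
Threshold 40 h → overtime 5 h 41 min, regular 40 h 0 min.

Regular 40.00 hours, overtime 5.68 hours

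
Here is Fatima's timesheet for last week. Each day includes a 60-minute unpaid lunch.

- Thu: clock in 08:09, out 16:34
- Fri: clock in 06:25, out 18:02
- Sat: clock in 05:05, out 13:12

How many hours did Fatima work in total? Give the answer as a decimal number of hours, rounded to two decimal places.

Thu: 08:09–16:34 = 8 h 25 min; less 60 min break → 7 h 25 min
Fri: 06:25–18:02 = 11 h 37 min; less 60 min break → 10 h 37 min
Sat: 05:05–13:12 = 8 h 7 min; less 60 min break → 7 h 7 min
Total: 7 h 25 min + 10 h 37 min + 7 h 7 min = 25 h 9 min.

25.15 hours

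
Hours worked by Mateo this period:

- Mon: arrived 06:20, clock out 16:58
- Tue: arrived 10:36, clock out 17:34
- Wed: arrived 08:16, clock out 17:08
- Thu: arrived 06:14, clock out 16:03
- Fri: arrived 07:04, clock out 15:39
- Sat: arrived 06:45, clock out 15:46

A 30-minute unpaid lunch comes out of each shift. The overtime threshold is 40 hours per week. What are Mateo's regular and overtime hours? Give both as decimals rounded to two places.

Regular 40.00 hours, overtime 10.88 hours

Mon: 06:20–16:58 = 10 h 38 min; less 30 min break → 10 h 8 min
Tue: 10:36–17:34 = 6 h 58 min; less 30 min break → 6 h 28 min
Wed: 08:16–17:08 = 8 h 52 min; less 30 min break → 8 h 22 min
Thu: 06:14–16:03 = 9 h 49 min; less 30 min break → 9 h 19 min
Fri: 07:04–15:39 = 8 h 35 min; less 30 min break → 8 h 5 min
Sat: 06:45–15:46 = 9 h 1 min; less 30 min break → 8 h 31 min
Total worked: 50 h 53 min = 50.88 h.
Threshold 40 h → overtime 10 h 53 min, regular 40 h 0 min.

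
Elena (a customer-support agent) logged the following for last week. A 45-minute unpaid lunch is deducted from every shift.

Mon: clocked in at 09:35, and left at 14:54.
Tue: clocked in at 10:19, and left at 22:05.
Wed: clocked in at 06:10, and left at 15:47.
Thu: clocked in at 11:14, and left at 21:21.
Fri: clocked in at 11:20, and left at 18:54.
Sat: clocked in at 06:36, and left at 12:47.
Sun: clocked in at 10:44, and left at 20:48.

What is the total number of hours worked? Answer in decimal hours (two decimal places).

55.38 hours

Mon: 09:35–14:54 = 5 h 19 min; less 45 min break → 4 h 34 min
Tue: 10:19–22:05 = 11 h 46 min; less 45 min break → 11 h 1 min
Wed: 06:10–15:47 = 9 h 37 min; less 45 min break → 8 h 52 min
Thu: 11:14–21:21 = 10 h 7 min; less 45 min break → 9 h 22 min
Fri: 11:20–18:54 = 7 h 34 min; less 45 min break → 6 h 49 min
Sat: 06:36–12:47 = 6 h 11 min; less 45 min break → 5 h 26 min
Sun: 10:44–20:48 = 10 h 4 min; less 45 min break → 9 h 19 min
Total: 4 h 34 min + 11 h 1 min + 8 h 52 min + 9 h 22 min + 6 h 49 min + 5 h 26 min + 9 h 19 min = 55 h 23 min.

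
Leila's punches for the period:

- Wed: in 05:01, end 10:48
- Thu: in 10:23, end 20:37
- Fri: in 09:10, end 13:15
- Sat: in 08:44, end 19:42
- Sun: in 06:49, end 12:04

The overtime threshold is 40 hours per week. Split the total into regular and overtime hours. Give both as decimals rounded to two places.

Regular 36.32 hours, overtime 0.00 hours

Wed: 05:01–10:48 = 5 h 47 min
Thu: 10:23–20:37 = 10 h 14 min
Fri: 09:10–13:15 = 4 h 5 min
Sat: 08:44–19:42 = 10 h 58 min
Sun: 06:49–12:04 = 5 h 15 min
Total worked: 36 h 19 min = 36.32 h.
Threshold 40 h → overtime 0 h 0 min, regular 36 h 19 min.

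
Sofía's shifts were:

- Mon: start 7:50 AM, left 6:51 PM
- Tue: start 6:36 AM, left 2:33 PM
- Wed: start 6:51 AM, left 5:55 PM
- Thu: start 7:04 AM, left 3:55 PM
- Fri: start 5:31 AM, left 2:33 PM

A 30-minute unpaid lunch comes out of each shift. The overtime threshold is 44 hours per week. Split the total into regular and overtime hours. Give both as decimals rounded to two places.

Regular 44.00 hours, overtime 1.42 hours

Mon: 7:50 AM–6:51 PM = 11 h 1 min; less 30 min break → 10 h 31 min
Tue: 6:36 AM–2:33 PM = 7 h 57 min; less 30 min break → 7 h 27 min
Wed: 6:51 AM–5:55 PM = 11 h 4 min; less 30 min break → 10 h 34 min
Thu: 7:04 AM–3:55 PM = 8 h 51 min; less 30 min break → 8 h 21 min
Fri: 5:31 AM–2:33 PM = 9 h 2 min; less 30 min break → 8 h 32 min
Total worked: 45 h 25 min = 45.42 h.
Threshold 44 h → overtime 1 h 25 min, regular 44 h 0 min.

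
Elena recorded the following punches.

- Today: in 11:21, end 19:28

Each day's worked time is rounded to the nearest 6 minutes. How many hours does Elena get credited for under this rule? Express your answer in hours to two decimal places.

Today: 11:21–19:28 = 8 h 7 min → rounds to 8 h 6 min

8.10 hours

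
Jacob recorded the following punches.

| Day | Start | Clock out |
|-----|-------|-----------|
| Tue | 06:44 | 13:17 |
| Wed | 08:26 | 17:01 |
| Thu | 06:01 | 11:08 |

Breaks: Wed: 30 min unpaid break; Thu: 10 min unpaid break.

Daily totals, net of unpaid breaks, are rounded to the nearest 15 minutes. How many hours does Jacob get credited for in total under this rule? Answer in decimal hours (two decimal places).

Tue: 06:44–13:17 = 6 h 33 min → rounds to 6 h 30 min
Wed: 08:26–17:01 = 8 h 35 min − 30 min = 8 h 5 min → rounds to 8 h 0 min
Thu: 06:01–11:08 = 5 h 7 min − 10 min = 4 h 57 min → rounds to 5 h 0 min
Total credited: 19 h 30 min.

19.50 hours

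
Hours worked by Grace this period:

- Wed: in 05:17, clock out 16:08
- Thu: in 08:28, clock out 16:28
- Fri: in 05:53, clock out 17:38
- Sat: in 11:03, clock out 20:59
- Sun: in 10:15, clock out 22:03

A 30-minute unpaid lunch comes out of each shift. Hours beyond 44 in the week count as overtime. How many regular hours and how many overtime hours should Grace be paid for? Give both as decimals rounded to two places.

Wed: 05:17–16:08 = 10 h 51 min; less 30 min break → 10 h 21 min
Thu: 08:28–16:28 = 8 h 0 min; less 30 min break → 7 h 30 min
Fri: 05:53–17:38 = 11 h 45 min; less 30 min break → 11 h 15 min
Sat: 11:03–20:59 = 9 h 56 min; less 30 min break → 9 h 26 min
Sun: 10:15–22:03 = 11 h 48 min; less 30 min break → 11 h 18 min
Total worked: 49 h 50 min = 49.83 h.
Threshold 44 h → overtime 5 h 50 min, regular 44 h 0 min.

Regular 44.00 hours, overtime 5.83 hours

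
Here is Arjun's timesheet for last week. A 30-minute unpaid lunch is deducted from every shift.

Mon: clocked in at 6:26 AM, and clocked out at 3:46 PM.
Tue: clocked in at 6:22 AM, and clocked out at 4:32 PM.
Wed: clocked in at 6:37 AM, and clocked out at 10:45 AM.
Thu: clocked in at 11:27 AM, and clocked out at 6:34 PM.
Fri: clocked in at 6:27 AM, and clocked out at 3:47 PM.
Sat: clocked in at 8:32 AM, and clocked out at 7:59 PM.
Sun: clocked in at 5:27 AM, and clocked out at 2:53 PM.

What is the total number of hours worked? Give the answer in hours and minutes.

57 h 28 min

Mon: 6:26 AM–3:46 PM = 9 h 20 min; less 30 min break → 8 h 50 min
Tue: 6:22 AM–4:32 PM = 10 h 10 min; less 30 min break → 9 h 40 min
Wed: 6:37 AM–10:45 AM = 4 h 8 min; less 30 min break → 3 h 38 min
Thu: 11:27 AM–6:34 PM = 7 h 7 min; less 30 min break → 6 h 37 min
Fri: 6:27 AM–3:47 PM = 9 h 20 min; less 30 min break → 8 h 50 min
Sat: 8:32 AM–7:59 PM = 11 h 27 min; less 30 min break → 10 h 57 min
Sun: 5:27 AM–2:53 PM = 9 h 26 min; less 30 min break → 8 h 56 min
Total: 8 h 50 min + 9 h 40 min + 3 h 38 min + 6 h 37 min + 8 h 50 min + 10 h 57 min + 8 h 56 min = 57 h 28 min.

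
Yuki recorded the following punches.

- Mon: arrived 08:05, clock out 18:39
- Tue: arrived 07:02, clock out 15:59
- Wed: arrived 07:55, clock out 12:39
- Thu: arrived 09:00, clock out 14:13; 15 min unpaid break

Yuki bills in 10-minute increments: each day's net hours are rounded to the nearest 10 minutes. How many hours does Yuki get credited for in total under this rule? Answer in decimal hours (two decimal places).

29.17 hours

Mon: 08:05–18:39 = 10 h 34 min → rounds to 10 h 30 min
Tue: 07:02–15:59 = 8 h 57 min → rounds to 9 h 0 min
Wed: 07:55–12:39 = 4 h 44 min → rounds to 4 h 40 min
Thu: 09:00–14:13 = 5 h 13 min − 15 min = 4 h 58 min → rounds to 5 h 0 min
Total credited: 29 h 10 min.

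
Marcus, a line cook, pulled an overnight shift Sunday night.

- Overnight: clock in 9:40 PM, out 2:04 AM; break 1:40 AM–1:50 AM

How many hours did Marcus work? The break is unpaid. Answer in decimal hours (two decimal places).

Overnight: 9:40 PM → midnight = 2 h 20 min; midnight → 2:04 AM = 2 h 4 min; span 4 h 24 min; less 10 min break → 4 h 14 min

4.23 hours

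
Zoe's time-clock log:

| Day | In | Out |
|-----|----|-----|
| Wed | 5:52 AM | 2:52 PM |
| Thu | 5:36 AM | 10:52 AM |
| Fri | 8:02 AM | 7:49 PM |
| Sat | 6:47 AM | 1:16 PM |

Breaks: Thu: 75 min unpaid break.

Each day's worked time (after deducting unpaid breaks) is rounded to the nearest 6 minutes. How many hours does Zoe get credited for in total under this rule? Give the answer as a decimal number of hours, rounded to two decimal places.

Wed: 5:52 AM–2:52 PM = 9 h 0 min → rounds to 9 h 0 min
Thu: 5:36 AM–10:52 AM = 5 h 16 min − 75 min = 4 h 1 min → rounds to 4 h 0 min
Fri: 8:02 AM–7:49 PM = 11 h 47 min → rounds to 11 h 48 min
Sat: 6:47 AM–1:16 PM = 6 h 29 min → rounds to 6 h 30 min
Total credited: 31 h 18 min.

31.30 hours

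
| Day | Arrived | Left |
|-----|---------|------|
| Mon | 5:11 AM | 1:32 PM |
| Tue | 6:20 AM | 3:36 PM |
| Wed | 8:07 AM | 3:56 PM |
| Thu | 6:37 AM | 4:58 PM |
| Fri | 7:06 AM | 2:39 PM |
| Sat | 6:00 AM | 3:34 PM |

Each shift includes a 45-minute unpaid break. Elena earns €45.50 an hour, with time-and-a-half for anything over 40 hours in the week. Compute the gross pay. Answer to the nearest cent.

€2393.30

Mon: 5:11 AM–1:32 PM = 8 h 21 min; less 45 min break → 7 h 36 min
Tue: 6:20 AM–3:36 PM = 9 h 16 min; less 45 min break → 8 h 31 min
Wed: 8:07 AM–3:56 PM = 7 h 49 min; less 45 min break → 7 h 4 min
Thu: 6:37 AM–4:58 PM = 10 h 21 min; less 45 min break → 9 h 36 min
Fri: 7:06 AM–2:39 PM = 7 h 33 min; less 45 min break → 6 h 48 min
Sat: 6:00 AM–3:34 PM = 9 h 34 min; less 45 min break → 8 h 49 min
Total worked: 48 h 24 min = 2904 min.
Regular 40 h 0 min = 2400 min at €45.50/h; overtime 8 h 24 min = 504 min at €68.25/h.
Pay = (2400 × €45.50 + 504 × €68.25) ÷ 60 = €2393.30.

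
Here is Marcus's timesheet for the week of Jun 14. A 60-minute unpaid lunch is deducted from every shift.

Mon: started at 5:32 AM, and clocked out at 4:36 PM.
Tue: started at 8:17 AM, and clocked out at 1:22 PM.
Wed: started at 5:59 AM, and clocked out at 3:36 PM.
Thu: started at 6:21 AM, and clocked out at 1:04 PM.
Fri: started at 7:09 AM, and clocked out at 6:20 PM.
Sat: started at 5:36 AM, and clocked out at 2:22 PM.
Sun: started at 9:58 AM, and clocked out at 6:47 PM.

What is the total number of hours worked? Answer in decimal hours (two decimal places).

Mon: 5:32 AM–4:36 PM = 11 h 4 min; less 60 min break → 10 h 4 min
Tue: 8:17 AM–1:22 PM = 5 h 5 min; less 60 min break → 4 h 5 min
Wed: 5:59 AM–3:36 PM = 9 h 37 min; less 60 min break → 8 h 37 min
Thu: 6:21 AM–1:04 PM = 6 h 43 min; less 60 min break → 5 h 43 min
Fri: 7:09 AM–6:20 PM = 11 h 11 min; less 60 min break → 10 h 11 min
Sat: 5:36 AM–2:22 PM = 8 h 46 min; less 60 min break → 7 h 46 min
Sun: 9:58 AM–6:47 PM = 8 h 49 min; less 60 min break → 7 h 49 min
Total: 10 h 4 min + 4 h 5 min + 8 h 37 min + 5 h 43 min + 10 h 11 min + 7 h 46 min + 7 h 49 min = 54 h 15 min.

54.25 hours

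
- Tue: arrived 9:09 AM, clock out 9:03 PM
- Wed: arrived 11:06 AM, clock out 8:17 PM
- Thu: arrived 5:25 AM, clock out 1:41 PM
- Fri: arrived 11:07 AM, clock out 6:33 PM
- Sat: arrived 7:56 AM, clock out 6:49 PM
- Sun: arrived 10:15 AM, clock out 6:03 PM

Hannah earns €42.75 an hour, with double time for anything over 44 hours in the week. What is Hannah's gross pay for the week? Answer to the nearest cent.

€2861.40

Tue: 9:09 AM–9:03 PM = 11 h 54 min
Wed: 11:06 AM–8:17 PM = 9 h 11 min
Thu: 5:25 AM–1:41 PM = 8 h 16 min
Fri: 11:07 AM–6:33 PM = 7 h 26 min
Sat: 7:56 AM–6:49 PM = 10 h 53 min
Sun: 10:15 AM–6:03 PM = 7 h 48 min
Total worked: 55 h 28 min = 3328 min.
Regular 44 h 0 min = 2640 min at €42.75/h; overtime 11 h 28 min = 688 min at €85.50/h.
Pay = (2640 × €42.75 + 688 × €85.50) ÷ 60 = €2861.40.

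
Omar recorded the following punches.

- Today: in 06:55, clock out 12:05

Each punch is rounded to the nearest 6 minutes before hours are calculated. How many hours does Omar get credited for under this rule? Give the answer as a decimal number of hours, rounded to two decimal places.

5.20 hours

Today: in 06:55→06:54, out 12:05→12:06; 5 h 12 min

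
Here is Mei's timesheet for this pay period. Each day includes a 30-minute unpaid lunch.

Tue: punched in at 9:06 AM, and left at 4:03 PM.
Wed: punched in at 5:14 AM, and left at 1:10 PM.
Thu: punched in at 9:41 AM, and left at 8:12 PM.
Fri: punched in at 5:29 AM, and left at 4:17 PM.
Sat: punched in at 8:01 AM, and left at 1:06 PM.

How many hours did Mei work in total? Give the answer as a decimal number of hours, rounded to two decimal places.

Tue: 9:06 AM–4:03 PM = 6 h 57 min; less 30 min break → 6 h 27 min
Wed: 5:14 AM–1:10 PM = 7 h 56 min; less 30 min break → 7 h 26 min
Thu: 9:41 AM–8:12 PM = 10 h 31 min; less 30 min break → 10 h 1 min
Fri: 5:29 AM–4:17 PM = 10 h 48 min; less 30 min break → 10 h 18 min
Sat: 8:01 AM–1:06 PM = 5 h 5 min; less 30 min break → 4 h 35 min
Total: 6 h 27 min + 7 h 26 min + 10 h 1 min + 10 h 18 min + 4 h 35 min = 38 h 47 min.

38.78 hours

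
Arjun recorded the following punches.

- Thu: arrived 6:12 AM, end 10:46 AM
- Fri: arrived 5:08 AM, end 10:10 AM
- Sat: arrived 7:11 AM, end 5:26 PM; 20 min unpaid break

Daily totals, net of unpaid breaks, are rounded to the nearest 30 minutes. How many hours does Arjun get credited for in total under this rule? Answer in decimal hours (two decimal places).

19.50 hours

Thu: 6:12 AM–10:46 AM = 4 h 34 min → rounds to 4 h 30 min
Fri: 5:08 AM–10:10 AM = 5 h 2 min → rounds to 5 h 0 min
Sat: 7:11 AM–5:26 PM = 10 h 15 min − 20 min = 9 h 55 min → rounds to 10 h 0 min
Total credited: 19 h 30 min.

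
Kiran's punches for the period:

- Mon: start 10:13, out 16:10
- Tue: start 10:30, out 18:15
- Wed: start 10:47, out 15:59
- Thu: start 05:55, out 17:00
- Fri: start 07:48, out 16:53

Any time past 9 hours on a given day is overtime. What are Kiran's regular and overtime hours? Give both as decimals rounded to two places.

Regular 36.90 hours, overtime 2.17 hours

Mon: 10:13–16:10 = 5 h 57 min
Tue: 10:30–18:15 = 7 h 45 min
Wed: 10:47–15:59 = 5 h 12 min
Thu: 05:55–17:00 = 11 h 5 min
Fri: 07:48–16:53 = 9 h 5 min
Mon reg 5 h 57 min / OT 0 h 0 min; Tue reg 7 h 45 min / OT 0 h 0 min; Wed reg 5 h 12 min / OT 0 h 0 min; Thu reg 9 h 0 min / OT 2 h 5 min; Fri reg 9 h 0 min / OT 0 h 5 min.
Totals: regular 36 h 54 min, overtime 2 h 10 min.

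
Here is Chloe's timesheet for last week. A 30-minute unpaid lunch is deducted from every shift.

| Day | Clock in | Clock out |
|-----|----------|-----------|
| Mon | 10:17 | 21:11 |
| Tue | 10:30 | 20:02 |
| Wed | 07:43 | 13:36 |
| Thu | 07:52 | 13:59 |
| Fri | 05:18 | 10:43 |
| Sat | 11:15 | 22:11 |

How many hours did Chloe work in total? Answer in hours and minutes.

Mon: 10:17–21:11 = 10 h 54 min; less 30 min break → 10 h 24 min
Tue: 10:30–20:02 = 9 h 32 min; less 30 min break → 9 h 2 min
Wed: 07:43–13:36 = 5 h 53 min; less 30 min break → 5 h 23 min
Thu: 07:52–13:59 = 6 h 7 min; less 30 min break → 5 h 37 min
Fri: 05:18–10:43 = 5 h 25 min; less 30 min break → 4 h 55 min
Sat: 11:15–22:11 = 10 h 56 min; less 30 min break → 10 h 26 min
Total: 10 h 24 min + 9 h 2 min + 5 h 23 min + 5 h 37 min + 4 h 55 min + 10 h 26 min = 45 h 47 min.

45 h 47 min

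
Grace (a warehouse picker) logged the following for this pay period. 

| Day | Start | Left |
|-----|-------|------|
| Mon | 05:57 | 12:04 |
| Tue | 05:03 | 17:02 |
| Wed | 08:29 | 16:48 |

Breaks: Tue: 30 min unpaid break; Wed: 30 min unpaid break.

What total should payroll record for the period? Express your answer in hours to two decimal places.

Mon: 05:57–12:04 = 6 h 7 min
Tue: 05:03–17:02 = 11 h 59 min; less 30 min break → 11 h 29 min
Wed: 08:29–16:48 = 8 h 19 min; less 30 min break → 7 h 49 min
Total: 6 h 7 min + 11 h 29 min + 7 h 49 min = 25 h 25 min.

25.42 hours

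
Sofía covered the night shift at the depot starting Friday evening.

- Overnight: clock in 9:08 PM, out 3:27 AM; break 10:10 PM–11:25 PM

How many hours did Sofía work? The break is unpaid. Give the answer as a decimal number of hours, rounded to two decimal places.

5.07 hours

Overnight: 9:08 PM → midnight = 2 h 52 min; midnight → 3:27 AM = 3 h 27 min; span 6 h 19 min; less 75 min break → 5 h 4 min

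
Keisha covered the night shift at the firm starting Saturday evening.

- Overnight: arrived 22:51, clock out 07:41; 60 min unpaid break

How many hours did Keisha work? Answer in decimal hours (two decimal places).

Overnight: 22:51 → midnight = 1 h 9 min; midnight → 07:41 = 7 h 41 min; span 8 h 50 min; less 60 min break → 7 h 50 min

7.83 hours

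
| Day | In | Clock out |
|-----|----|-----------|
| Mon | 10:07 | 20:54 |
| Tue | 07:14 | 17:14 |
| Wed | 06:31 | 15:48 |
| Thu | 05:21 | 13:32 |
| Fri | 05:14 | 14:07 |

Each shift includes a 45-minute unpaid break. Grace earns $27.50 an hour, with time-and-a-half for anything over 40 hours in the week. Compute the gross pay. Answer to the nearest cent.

Mon: 10:07–20:54 = 10 h 47 min; less 45 min break → 10 h 2 min
Tue: 07:14–17:14 = 10 h 0 min; less 45 min break → 9 h 15 min
Wed: 06:31–15:48 = 9 h 17 min; less 45 min break → 8 h 32 min
Thu: 05:21–13:32 = 8 h 11 min; less 45 min break → 7 h 26 min
Fri: 05:14–14:07 = 8 h 53 min; less 45 min break → 8 h 8 min
Total worked: 43 h 23 min = 2603 min.
Regular 40 h 0 min = 2400 min at $27.50/h; overtime 3 h 23 min = 203 min at $41.25/h.
Pay = (2400 × $27.50 + 203 × $41.25) ÷ 60 = $1239.56.

$1239.56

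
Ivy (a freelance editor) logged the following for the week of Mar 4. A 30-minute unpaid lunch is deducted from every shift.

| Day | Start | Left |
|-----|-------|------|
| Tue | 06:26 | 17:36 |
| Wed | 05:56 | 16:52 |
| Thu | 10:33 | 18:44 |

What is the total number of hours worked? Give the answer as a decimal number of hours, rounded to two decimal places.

28.78 hours

Tue: 06:26–17:36 = 11 h 10 min; less 30 min break → 10 h 40 min
Wed: 05:56–16:52 = 10 h 56 min; less 30 min break → 10 h 26 min
Thu: 10:33–18:44 = 8 h 11 min; less 30 min break → 7 h 41 min
Total: 10 h 40 min + 10 h 26 min + 7 h 41 min = 28 h 47 min.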